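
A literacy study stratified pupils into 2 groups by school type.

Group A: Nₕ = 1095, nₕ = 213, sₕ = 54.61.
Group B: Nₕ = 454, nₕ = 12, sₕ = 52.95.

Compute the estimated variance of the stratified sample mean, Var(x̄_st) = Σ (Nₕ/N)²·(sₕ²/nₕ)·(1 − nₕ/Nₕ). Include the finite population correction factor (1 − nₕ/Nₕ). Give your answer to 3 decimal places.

25.176

N = 1549. Term for each stratum: Wₕ²sₕ²/nₕ·(1−nₕ/Nₕ).
Var(x̄_st) = 5.635658 + 19.540063 = 25.175721 → 25.176.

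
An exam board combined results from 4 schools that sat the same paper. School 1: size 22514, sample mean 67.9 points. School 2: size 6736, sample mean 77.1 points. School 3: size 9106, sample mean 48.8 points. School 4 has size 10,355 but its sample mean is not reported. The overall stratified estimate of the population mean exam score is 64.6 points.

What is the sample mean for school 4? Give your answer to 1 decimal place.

N = 22514 + 6736 + 9106 + 10355 = 48711.
Overall total = μ·N = 64.6·48711 = 3146730.6.
Subtract the known strata: 22514·67.9 + 6736·77.1 + 9106·48.8 = 2492419.
Remaining total for school 4: 3146730.6 − 2492419 = 654311.6.
Divide by its size: 654311.6 / 10355 = 63.188... → 63.2.

63.2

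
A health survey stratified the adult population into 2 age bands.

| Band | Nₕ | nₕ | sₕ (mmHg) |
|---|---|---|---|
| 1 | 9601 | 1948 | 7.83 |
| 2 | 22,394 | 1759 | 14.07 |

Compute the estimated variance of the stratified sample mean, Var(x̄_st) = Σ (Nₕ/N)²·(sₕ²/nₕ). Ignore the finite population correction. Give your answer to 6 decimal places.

N = 31995. Term for each stratum: Wₕ²sₕ²/nₕ.
Var(x̄_st) = 0.002834022 + 0.055134250 = 0.057968273 → 0.057968.

0.057968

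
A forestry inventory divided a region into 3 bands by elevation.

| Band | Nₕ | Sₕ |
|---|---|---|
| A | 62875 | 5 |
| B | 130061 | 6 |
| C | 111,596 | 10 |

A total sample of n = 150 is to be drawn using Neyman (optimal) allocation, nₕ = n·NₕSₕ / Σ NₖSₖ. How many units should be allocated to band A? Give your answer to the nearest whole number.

A: NₕSₕ = 62875·5 = 314375
B: NₕSₕ = 130061·6 = 780366
C: NₕSₕ = 111596·10 = 1115960
Σ NₕSₕ = 2210701.
n_A = 150·314375/2210701 = 21.331... → 21.

21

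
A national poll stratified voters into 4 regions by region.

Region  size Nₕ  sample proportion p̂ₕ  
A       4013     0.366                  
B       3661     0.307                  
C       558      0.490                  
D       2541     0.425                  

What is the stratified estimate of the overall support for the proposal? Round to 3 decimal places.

0.366

Wₕ = Nₕ/N with N = 10773: 0.3725, 0.3398, 0.0518, 0.2359.
p̂_st = 0.3725·0.366 + 0.3398·0.307 + 0.0518·0.490 + 0.2359·0.425 ≈ 0.36629... → 0.366.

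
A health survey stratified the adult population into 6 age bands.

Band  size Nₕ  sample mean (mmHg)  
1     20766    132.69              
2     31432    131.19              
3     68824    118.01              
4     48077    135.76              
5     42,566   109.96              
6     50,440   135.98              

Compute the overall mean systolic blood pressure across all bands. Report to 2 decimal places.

N = 262105; weights Wₕ = Nₕ/N = (0.0792, 0.1199, 0.2626, 0.1834, 0.1624, 0.1924).
x̄_st = Σ Wₕ·x̄ₕ = 0.0792·132.69 + 0.1199·131.19 + 0.2626·118.01 + 0.1834·135.76 + 0.1624·109.96 + 0.1924·135.98 ≈ 126.1603...
→ 126.16.

126.16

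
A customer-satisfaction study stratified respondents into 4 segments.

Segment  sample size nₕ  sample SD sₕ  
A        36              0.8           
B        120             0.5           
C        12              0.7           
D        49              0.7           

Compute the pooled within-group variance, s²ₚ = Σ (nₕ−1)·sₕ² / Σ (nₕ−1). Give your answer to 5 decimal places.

A: (36−1)·0.8² = 35·0.64 = 22.4
B: (120−1)·0.5² = 119·0.25 = 29.75
C: (12−1)·0.7² = 11·0.49 = 5.39
D: (49−1)·0.7² = 48·0.49 = 23.52
Numerator = 81.06; denominator = Σ(nₕ−1) = 213.
s²ₚ = 81.06/213 = 0.3805634... → 0.38056.

0.38056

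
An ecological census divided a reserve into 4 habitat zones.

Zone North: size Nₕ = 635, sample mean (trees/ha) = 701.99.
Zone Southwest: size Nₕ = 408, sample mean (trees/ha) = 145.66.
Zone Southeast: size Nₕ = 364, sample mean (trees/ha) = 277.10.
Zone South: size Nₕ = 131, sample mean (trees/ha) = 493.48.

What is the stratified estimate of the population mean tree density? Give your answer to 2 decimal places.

N = 1538; weights Wₕ = Nₕ/N = (0.4129, 0.2653, 0.2367, 0.0852).
x̄_st = Σ Wₕ·x̄ₕ = 0.4129·701.99 + 0.2653·145.66 + 0.2367·277.10 + 0.0852·493.48 ≈ 436.0879...
→ 436.09.

436.09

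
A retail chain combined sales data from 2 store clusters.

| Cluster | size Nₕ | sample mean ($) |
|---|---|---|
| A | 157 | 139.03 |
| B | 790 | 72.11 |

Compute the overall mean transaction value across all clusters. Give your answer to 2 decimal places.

N = 947; weights Wₕ = Nₕ/N = (0.1658, 0.8342).
x̄_st = Σ Wₕ·x̄ₕ = 0.1658·139.03 + 0.8342·72.11 ≈ 83.2044...
→ 83.20.

83.20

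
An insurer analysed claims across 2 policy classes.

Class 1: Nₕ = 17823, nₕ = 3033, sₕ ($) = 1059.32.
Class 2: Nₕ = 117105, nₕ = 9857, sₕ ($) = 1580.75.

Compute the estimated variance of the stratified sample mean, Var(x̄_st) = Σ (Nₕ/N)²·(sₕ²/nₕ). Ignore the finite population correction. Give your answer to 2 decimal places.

N = 134928; Wₕ = Nₕ/N.
class 1: (17823/134928)²·1059.32²/3033 = 6.45564
class 2: (117105/134928)²·1580.75²/9857 = 190.95381
Sum = 197.40945 → 197.41.

197.41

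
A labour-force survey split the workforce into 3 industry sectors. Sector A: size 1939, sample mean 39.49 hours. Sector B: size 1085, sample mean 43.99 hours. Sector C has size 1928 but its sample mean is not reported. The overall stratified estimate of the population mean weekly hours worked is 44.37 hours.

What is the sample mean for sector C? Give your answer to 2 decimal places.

Σ Nₕx̄ₕ = N·μ, so 1928·x̄_C = 4952·44.37 − (1939·39.49 + 1085·43.99).
= 219720.24 − 124300.26 = 95419.98.
x̄_C = 95419.98 / 1928 = 49.4917... → 49.49.

49.49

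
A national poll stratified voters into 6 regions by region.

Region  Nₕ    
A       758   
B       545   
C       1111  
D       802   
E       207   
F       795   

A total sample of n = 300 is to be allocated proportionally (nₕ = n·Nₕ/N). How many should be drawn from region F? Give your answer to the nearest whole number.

N = 758 + 545 + 1111 + 802 + 207 + 795 = 4218.
n_F = 300·795/4218 = 56.543... → 57.

57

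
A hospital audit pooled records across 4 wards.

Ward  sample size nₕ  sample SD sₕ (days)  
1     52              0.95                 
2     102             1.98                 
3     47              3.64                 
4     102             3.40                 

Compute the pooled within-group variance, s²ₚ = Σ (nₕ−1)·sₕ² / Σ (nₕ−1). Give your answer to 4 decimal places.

Degrees of freedom: 51 + 101 + 46 + 101 = 299.
Σ(nₕ−1)sₕ² = 51·0.9025 + 101·3.9204 + 46·13.2496 + 101·11.56 = 2219.0295.
s²ₚ = 2219.0295 / 299 = 7.421503... → 7.4215.

7.4215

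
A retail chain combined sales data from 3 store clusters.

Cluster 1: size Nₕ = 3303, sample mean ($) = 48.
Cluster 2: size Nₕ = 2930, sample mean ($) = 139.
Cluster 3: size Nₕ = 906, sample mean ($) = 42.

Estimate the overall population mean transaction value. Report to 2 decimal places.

84.59

x̄_st = (Σ Nₕx̄ₕ) / (Σ Nₕ) = (3303·48 + 2930·139 + 906·42) / 7139
= 603866 / 7139 = 84.5869... → 84.59.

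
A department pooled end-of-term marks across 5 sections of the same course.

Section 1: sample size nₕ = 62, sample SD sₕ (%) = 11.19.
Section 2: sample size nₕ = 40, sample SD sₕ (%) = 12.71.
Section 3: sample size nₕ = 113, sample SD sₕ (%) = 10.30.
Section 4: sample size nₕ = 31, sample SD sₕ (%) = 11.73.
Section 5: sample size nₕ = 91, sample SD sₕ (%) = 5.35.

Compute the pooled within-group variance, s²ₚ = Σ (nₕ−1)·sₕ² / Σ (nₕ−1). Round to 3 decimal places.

97.965

Degrees of freedom: 61 + 39 + 112 + 30 + 90 = 332.
Σ(nₕ−1)sₕ² = 61·125.2161 + 39·161.5441 + 112·106.09 + 30·137.5929 + 90·28.6225 = 32524.294.
s²ₚ = 32524.294 / 332 = 97.96474... → 97.965.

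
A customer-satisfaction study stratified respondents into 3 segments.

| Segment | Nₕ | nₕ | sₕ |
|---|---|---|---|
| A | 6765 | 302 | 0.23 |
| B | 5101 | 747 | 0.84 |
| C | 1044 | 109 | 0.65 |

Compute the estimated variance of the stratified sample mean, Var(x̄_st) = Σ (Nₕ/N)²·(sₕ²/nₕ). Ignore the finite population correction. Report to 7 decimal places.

0.0002209

N = 12910. Term for each stratum: Wₕ²sₕ²/nₕ.
Var(x̄_st) = 0.0000480985 + 0.0001474674 + 0.0000253483 = 0.0002209143 → 0.0002209.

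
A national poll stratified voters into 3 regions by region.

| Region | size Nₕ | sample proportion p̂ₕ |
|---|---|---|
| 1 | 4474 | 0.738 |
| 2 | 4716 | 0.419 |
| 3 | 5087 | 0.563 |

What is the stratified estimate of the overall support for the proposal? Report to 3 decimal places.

Wₕ = Nₕ/N with N = 14277: 0.3134, 0.3303, 0.3563.
p̂_st = 0.3134·0.738 + 0.3303·0.419 + 0.3563·0.563 ≈ 0.57027... → 0.570.

0.570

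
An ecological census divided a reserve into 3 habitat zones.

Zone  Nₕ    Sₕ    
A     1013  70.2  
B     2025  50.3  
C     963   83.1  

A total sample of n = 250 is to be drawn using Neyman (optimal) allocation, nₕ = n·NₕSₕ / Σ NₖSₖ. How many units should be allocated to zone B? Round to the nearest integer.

A: NₕSₕ = 1013·70.2 = 71112.6
B: NₕSₕ = 2025·50.3 = 101857.5
C: NₕSₕ = 963·83.1 = 80025.3
Σ NₕSₕ = 252995.4.
n_B = 250·101857.5/252995.4 = 100.652... → 101.

101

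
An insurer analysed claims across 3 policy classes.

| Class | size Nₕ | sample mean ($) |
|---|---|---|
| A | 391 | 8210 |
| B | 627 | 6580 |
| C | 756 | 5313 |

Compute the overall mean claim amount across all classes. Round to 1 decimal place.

6399.3

N = 1774; weights Wₕ = Nₕ/N = (0.2204, 0.3534, 0.4262).
x̄_st = Σ Wₕ·x̄ₕ = 0.2204·8210 + 0.3534·6580 + 0.4262·5313 ≈ 6399.322...
→ 6399.3.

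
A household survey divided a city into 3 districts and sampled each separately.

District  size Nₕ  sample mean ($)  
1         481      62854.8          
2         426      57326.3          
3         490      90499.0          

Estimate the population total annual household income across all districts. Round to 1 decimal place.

Estimate total by summing Nₕ·x̄ₕ over strata.
481·62854.8 + 426·57326.3 + 490·90499.0 = 30233158.8 + 24421003.8 + 44344510 = 98998672.6.

98998672.6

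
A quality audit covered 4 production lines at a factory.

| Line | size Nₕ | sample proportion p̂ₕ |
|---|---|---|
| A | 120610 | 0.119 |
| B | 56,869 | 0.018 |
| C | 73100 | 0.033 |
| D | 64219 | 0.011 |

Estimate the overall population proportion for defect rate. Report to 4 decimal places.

0.0588

N = 120610 + 56869 + 73100 + 64219 = 314798.
Overall proportion = Σ (Nₕ/N)·p̂ₕ.
Σ Nₕp̂ₕ = 14352.59 + 1023.642 + 2412.3 + 706.409 = 18494.941.
18494.941 / 314798 = 0.058752... → 0.0588.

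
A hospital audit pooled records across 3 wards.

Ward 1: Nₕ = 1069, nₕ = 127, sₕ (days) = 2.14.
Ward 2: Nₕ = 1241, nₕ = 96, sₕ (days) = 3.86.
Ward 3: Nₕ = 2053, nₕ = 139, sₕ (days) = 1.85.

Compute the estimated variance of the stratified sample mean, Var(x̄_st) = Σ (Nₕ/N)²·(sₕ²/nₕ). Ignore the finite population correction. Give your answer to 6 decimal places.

N = 4363; Wₕ = Nₕ/N.
ward 1: (1069/4363)²·2.14²/127 = 0.002164755
ward 2: (1241/4363)²·3.86²/96 = 0.012556729
ward 3: (2053/4363)²·1.85²/139 = 0.005451752
Sum = 0.020173237 → 0.020173.

0.020173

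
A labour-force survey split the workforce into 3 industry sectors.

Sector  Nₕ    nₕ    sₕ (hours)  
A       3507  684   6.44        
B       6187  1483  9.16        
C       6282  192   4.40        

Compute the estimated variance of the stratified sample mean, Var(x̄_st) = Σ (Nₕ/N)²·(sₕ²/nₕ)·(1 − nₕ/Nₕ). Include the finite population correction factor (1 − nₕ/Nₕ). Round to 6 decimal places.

N = 15976; Wₕ = Nₕ/N.
sector A: (3507/15976)²·6.44²/684·(1 − 684/3507) = 0.002351940
sector B: (6187/15976)²·9.16²/1483·(1 − 1483/6187) = 0.006451506
sector C: (6282/15976)²·4.40²/192·(1 − 192/6282) = 0.015114133
Sum = 0.023917579 → 0.023918.

0.023918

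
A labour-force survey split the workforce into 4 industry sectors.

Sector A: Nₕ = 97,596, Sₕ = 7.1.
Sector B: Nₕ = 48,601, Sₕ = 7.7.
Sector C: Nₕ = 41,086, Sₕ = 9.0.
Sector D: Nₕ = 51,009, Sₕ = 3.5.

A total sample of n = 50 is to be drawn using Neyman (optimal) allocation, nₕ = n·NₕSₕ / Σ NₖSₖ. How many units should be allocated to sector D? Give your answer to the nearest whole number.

6

A: NₕSₕ = 97596·7.1 = 692931.6
B: NₕSₕ = 48601·7.7 = 374227.7
C: NₕSₕ = 41086·9.0 = 369774
D: NₕSₕ = 51009·3.5 = 178531.5
Σ NₕSₕ = 1615464.8.
n_D = 50·178531.5/1615464.8 = 5.526... → 6.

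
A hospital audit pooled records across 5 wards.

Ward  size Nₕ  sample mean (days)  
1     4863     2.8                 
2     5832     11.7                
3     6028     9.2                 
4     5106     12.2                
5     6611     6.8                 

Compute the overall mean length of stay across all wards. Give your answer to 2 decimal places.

x̄_st = (Σ Nₕx̄ₕ) / (Σ Nₕ) = (4863·2.8 + 5832·11.7 + 6028·9.2 + 5106·12.2 + 6611·6.8) / 28440
= 244556.4 / 28440 = 8.5990... → 8.60.

8.60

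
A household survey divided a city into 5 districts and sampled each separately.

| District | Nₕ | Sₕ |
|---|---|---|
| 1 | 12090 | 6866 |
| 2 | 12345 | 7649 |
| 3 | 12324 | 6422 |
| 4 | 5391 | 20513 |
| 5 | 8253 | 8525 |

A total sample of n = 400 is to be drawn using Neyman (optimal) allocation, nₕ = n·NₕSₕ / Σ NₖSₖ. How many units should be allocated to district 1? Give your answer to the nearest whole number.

76

Σ NₕSₕ = 12090·6866 + 12345·7649 + 12324·6422 + 5391·20513 + 8253·8525 = 437523981.
Share for 1: 83009940/437523981 = 0.18973.
n_1 = 400 × 0.18973 = 75.891... → 76.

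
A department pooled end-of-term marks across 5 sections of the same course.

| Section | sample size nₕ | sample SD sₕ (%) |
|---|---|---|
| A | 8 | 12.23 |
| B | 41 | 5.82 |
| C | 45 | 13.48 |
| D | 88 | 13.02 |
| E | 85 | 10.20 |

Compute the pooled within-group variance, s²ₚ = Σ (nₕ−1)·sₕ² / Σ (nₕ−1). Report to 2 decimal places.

129.33

A: (8−1)·12.23² = 7·149.5729 = 1047.0103
B: (41−1)·5.82² = 40·33.8724 = 1354.896
C: (45−1)·13.48² = 44·181.7104 = 7995.2576
D: (88−1)·13.02² = 87·169.5204 = 14748.2748
E: (85−1)·10.20² = 84·104.04 = 8739.36
Numerator = 33884.7987; denominator = Σ(nₕ−1) = 262.
s²ₚ = 33884.7987/262 = 129.3313... → 129.33.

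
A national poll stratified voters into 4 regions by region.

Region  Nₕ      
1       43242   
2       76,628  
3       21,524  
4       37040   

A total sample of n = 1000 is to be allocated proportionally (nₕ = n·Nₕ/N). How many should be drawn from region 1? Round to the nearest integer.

Share of region 1 = 43242/178434 = 0.24234.
Allocate 1000 × 0.24234 = 242.342... → 242.

242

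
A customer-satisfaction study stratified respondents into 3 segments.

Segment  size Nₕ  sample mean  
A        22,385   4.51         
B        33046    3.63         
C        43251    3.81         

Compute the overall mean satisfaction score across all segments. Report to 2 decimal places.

3.91

N = 22385 + 33046 + 43251 = 98682.
The stratified mean weights each stratum mean by its population share Nₕ/N.
Σ Nₕx̄ₕ = 22385·4.51 + 33046·3.63 + 43251·3.81 = 100956.35 + 119956.98 + 164786.31 = 385699.64.
Divide by N: 385699.64 / 98682 = 3.9085... → 3.91.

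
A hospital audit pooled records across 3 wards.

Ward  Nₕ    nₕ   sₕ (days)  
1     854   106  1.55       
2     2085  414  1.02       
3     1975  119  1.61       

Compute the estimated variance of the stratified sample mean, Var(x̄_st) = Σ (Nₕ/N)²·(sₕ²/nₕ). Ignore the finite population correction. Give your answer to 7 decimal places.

0.0046556

N = 4914. Term for each stratum: Wₕ²sₕ²/nₕ.
Var(x̄_st) = 0.0006845465 + 0.0004524200 + 0.0035185902 = 0.0046555567 → 0.0046556.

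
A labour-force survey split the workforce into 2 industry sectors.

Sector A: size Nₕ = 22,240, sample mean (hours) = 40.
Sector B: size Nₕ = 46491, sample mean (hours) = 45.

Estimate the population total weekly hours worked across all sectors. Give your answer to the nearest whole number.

Population total = Σ Nₕ·x̄ₕ (each stratum's size times its mean).
22240·40 + 46491·45 = 889600 + 2092095 = 2981695.

2981695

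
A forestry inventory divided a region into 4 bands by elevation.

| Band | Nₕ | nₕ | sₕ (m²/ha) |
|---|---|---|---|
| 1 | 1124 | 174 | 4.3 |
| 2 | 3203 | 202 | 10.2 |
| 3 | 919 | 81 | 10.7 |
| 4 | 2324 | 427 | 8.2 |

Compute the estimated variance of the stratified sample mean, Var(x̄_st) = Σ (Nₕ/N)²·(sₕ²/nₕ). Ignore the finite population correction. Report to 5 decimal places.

0.13022

N = 7570; Wₕ = Nₕ/N.
band 1: (1124/7570)²·4.3²/174 = 0.00234276
band 2: (3203/7570)²·10.2²/202 = 0.09220853
band 3: (919/7570)²·10.7²/81 = 0.02083156
band 4: (2324/7570)²·8.2²/427 = 0.01484159
Sum = 0.13022444 → 0.13022.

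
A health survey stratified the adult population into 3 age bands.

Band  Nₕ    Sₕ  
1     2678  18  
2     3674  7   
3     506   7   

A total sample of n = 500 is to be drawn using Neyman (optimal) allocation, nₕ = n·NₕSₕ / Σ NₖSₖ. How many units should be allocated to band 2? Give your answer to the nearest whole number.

166

1: NₕSₕ = 2678·18 = 48204
2: NₕSₕ = 3674·7 = 25718
3: NₕSₕ = 506·7 = 3542
Σ NₕSₕ = 77464.
n_2 = 500·25718/77464 = 166.000... → 166.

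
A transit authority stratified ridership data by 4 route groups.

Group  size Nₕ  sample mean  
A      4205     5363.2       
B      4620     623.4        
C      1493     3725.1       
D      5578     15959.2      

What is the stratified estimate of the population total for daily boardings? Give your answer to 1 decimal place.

Estimate total by summing Nₕ·x̄ₕ over strata.
4205·5363.2 + 4620·623.4 + 1493·3725.1 + 5578·15959.2 = 22552256 + 2880108 + 5561574.3 + 89020417.6 = 120014355.9.

120014355.9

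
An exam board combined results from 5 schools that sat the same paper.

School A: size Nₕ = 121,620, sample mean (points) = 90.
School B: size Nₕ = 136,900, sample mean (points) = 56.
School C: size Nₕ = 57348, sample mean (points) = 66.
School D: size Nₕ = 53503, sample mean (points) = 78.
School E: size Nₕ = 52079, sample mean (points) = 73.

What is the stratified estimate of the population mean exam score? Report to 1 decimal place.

N = 121620 + 136900 + 57348 + 53503 + 52079 = 421450.
The stratified mean weights each stratum mean by its population share Nₕ/N.
Σ Nₕx̄ₕ = 121620·90 + 136900·56 + 57348·66 + 53503·78 + 52079·73 = 10945800 + 7666400 + 3784968 + 4173234 + 3801767 = 30372169.
Divide by N: 30372169 / 421450 = 72.066... → 72.1.

72.1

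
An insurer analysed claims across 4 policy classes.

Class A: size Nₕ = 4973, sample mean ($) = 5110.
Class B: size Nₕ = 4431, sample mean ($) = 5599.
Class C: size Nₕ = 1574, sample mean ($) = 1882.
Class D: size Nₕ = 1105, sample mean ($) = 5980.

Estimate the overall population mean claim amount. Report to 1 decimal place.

N = 4973 + 4431 + 1574 + 1105 = 12083.
The stratified mean weights each stratum mean by its population share Nₕ/N.
Σ Nₕx̄ₕ = 4973·5110 + 4431·5599 + 1574·1882 + 1105·5980 = 25412030 + 24809169 + 2962268 + 6607900 = 59791367.
Divide by N: 59791367 / 12083 = 4948.388... → 4948.4.

4948.4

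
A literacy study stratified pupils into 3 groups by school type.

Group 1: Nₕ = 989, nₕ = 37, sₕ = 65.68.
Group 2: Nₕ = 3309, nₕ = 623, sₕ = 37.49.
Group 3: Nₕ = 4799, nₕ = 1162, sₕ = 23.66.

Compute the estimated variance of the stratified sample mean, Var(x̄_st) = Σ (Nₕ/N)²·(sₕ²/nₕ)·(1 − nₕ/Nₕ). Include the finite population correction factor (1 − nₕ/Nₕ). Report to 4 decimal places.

N = 9097; Wₕ = Nₕ/N.
group 1: (989/9097)²·65.68²/37·(1 − 37/989) = 1.3264822
group 2: (3309/9097)²·37.49²/623·(1 − 623/3309) = 0.2422977
group 3: (4799/9097)²·23.66²/1162·(1 − 1162/4799) = 0.1016064
Sum = 1.6703862 → 1.6704.

1.6704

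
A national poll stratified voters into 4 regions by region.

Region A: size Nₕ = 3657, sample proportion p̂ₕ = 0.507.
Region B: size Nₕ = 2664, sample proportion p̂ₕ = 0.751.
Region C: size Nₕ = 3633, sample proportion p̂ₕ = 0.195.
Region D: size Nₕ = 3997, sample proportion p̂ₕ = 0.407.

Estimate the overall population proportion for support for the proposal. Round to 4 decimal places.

Wₕ = Nₕ/N with N = 13951: 0.2621, 0.1910, 0.2604, 0.2865.
p̂_st = 0.2621·0.507 + 0.1910·0.751 + 0.2604·0.195 + 0.2865·0.407 ≈ 0.443694... → 0.4437.

0.4437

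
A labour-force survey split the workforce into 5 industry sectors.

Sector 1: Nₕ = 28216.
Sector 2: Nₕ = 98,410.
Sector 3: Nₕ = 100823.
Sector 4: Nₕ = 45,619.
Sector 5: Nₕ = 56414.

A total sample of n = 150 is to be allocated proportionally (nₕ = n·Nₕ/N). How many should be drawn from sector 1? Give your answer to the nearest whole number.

N = 28216 + 98410 + 100823 + 45619 + 56414 = 329482.
n_1 = 150·28216/329482 = 12.846... → 13.

13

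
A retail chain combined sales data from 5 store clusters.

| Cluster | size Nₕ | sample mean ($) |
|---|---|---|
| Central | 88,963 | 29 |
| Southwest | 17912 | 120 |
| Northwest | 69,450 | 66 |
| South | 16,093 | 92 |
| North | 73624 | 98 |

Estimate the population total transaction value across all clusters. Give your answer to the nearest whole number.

Population total = Σ Nₕ·x̄ₕ (each stratum's size times its mean).
88963·29 + 17912·120 + 69450·66 + 16093·92 + 73624·98 = 2579927 + 2149440 + 4583700 + 1480556 + 7215152 = 18008775.

18008775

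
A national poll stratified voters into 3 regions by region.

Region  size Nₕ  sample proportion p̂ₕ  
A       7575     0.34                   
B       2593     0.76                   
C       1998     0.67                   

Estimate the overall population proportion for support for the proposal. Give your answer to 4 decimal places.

Wₕ = Nₕ/N with N = 12166: 0.6226, 0.2131, 0.1642.
p̂_st = 0.6226·0.34 + 0.2131·0.76 + 0.1642·0.67 ≈ 0.483712... → 0.4837.

0.4837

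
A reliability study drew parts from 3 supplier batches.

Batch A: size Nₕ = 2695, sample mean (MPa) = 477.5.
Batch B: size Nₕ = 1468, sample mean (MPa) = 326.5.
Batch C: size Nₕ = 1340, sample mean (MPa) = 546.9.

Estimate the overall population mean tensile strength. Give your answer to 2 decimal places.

N = 5503; weights Wₕ = Nₕ/N = (0.4897, 0.2668, 0.2435).
x̄_st = Σ Wₕ·x̄ₕ = 0.4897·477.5 + 0.2668·326.5 + 0.2435·546.9 ≈ 454.1178...
→ 454.12.

454.12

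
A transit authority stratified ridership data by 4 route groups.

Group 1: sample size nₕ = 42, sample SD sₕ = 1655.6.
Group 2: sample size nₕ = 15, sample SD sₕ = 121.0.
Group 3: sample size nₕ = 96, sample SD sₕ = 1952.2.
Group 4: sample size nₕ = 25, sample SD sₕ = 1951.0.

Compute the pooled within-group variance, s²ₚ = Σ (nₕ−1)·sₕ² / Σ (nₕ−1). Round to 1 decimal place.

3252834.0

Degrees of freedom: 41 + 14 + 95 + 24 = 174.
Σ(nₕ−1)sₕ² = 41·2741011.36 + 14·14641 + 95·3811084.84 + 24·3806401 = 565993123.56.
s²ₚ = 565993123.56 / 174 = 3252834.043... → 3252834.0.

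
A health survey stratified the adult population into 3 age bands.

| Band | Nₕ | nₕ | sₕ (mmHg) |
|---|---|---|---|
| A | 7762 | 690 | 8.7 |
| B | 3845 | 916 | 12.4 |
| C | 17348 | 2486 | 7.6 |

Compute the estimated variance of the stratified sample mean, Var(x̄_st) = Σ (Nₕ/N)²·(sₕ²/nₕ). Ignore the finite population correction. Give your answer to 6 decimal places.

0.019183

N = 28955; Wₕ = Nₕ/N.
band A: (7762/28955)²·8.7²/690 = 0.007882964
band B: (3845/28955)²·12.4²/916 = 0.002960012
band C: (17348/28955)²·7.6²/2486 = 0.008340225
Sum = 0.019183201 → 0.019183.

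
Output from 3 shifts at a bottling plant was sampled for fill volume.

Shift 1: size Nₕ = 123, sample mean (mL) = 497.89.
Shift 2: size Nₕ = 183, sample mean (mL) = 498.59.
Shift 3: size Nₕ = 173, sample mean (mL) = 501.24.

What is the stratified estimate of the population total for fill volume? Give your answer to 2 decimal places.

1: 123·497.89 = 61240.47
2: 183·498.59 = 91241.97
3: 173·501.24 = 86714.52
τ̂ = Σ Nₕx̄ₕ = 239196.96.

239196.96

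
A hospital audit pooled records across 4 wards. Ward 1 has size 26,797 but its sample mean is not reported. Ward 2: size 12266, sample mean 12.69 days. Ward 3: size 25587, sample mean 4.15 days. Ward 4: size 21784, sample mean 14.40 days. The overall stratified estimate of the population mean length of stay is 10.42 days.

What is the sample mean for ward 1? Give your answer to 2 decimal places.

12.13

Σ Nₕx̄ₕ = N·μ, so 26797·x̄_1 = 86434·10.42 − (12266·12.69 + 25587·4.15 + 21784·14.40).
= 900642.28 − 575531.19 = 325111.09.
x̄_1 = 325111.09 / 26797 = 12.1324... → 12.13.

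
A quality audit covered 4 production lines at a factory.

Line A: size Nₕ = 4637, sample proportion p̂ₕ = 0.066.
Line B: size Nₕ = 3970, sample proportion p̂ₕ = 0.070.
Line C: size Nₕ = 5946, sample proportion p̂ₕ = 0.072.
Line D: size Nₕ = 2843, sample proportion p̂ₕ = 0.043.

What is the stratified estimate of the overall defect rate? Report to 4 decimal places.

0.0652

Wₕ = Nₕ/N with N = 17396: 0.2666, 0.2282, 0.3418, 0.1634.
p̂_st = 0.2666·0.066 + 0.2282·0.070 + 0.3418·0.072 + 0.1634·0.043 ≈ 0.065205... → 0.0652.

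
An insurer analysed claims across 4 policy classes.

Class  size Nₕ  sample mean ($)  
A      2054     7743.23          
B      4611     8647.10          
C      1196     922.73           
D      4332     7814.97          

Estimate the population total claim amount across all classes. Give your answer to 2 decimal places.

Estimate total by summing Nₕ·x̄ₕ over strata.
2054·7743.23 + 4611·8647.10 + 1196·922.73 + 4332·7814.97 = 15904594.42 + 39871778.1 + 1103585.08 + 33854450.04 = 90734407.64.

90734407.64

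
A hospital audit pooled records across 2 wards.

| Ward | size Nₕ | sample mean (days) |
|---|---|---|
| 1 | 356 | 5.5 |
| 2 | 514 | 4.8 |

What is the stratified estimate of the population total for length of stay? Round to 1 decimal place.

1: 356·5.5 = 1958
2: 514·4.8 = 2467.2
τ̂ = Σ Nₕx̄ₕ = 4425.2.

4425.2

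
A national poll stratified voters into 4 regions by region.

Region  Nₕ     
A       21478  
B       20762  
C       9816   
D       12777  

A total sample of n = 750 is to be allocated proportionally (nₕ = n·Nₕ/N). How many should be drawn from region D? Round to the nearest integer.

N = 21478 + 20762 + 9816 + 12777 = 64833.
n_D = 750·12777/64833 = 147.807... → 148.

148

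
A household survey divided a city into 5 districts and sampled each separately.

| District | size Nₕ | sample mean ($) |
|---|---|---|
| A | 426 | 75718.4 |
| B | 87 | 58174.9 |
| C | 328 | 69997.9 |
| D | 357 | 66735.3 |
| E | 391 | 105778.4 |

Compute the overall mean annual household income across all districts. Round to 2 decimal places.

x̄_st = (Σ Nₕx̄ₕ) / (Σ Nₕ) = (426·75718.4 + 87·58174.9 + 328·69997.9 + 357·66735.3 + 391·105778.4) / 1589
= 125460422.4 / 1589 = 78955.5836... → 78955.58.

78955.58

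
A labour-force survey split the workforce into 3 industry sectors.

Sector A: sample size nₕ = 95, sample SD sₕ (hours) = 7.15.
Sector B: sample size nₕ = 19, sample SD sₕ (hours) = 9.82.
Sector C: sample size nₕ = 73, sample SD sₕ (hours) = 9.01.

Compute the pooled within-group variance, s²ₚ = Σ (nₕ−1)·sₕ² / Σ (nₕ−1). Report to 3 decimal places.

A: (95−1)·7.15² = 94·51.1225 = 4805.515
B: (19−1)·9.82² = 18·96.4324 = 1735.7832
C: (73−1)·9.01² = 72·81.1801 = 5844.9672
Numerator = 12386.2654; denominator = Σ(nₕ−1) = 184.
s²ₚ = 12386.2654/184 = 67.31666... → 67.317.

67.317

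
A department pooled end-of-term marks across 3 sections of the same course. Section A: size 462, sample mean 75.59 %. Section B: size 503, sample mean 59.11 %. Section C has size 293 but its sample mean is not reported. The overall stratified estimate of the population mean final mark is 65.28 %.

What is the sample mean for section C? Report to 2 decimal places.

59.62

Σ Nₕx̄ₕ = N·μ, so 293·x̄_C = 1258·65.28 − (462·75.59 + 503·59.11).
= 82122.24 − 64654.91 = 17467.33.
x̄_C = 17467.33 / 293 = 59.6155... → 59.62.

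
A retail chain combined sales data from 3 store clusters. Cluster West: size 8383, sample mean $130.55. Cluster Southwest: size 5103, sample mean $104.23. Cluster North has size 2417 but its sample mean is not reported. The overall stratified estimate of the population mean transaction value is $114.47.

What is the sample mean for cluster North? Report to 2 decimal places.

N = 8383 + 5103 + 2417 = 15903.
Overall total = μ·N = 114.47·15903 = 1820416.41.
Subtract the known strata: 8383·130.55 + 5103·104.23 = 1626286.34.
Remaining total for cluster North: 1820416.41 − 1626286.34 = 194130.07.
Divide by its size: 194130.07 / 2417 = 80.3186... → 80.32.

80.32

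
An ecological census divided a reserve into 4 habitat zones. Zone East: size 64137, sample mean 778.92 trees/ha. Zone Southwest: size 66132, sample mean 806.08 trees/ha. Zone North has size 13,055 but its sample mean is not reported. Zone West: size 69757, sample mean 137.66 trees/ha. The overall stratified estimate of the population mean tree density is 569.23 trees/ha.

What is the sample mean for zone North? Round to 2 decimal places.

Σ Nₕx̄ₕ = N·μ, so 13055·x̄_North = 213081·569.23 − (64137·778.92 + 66132·806.08 + 69757·137.66).
= 121292097.63 − 112868023.22 = 8424074.41.
x̄_North = 8424074.41 / 13055 = 645.2757... → 645.28.

645.28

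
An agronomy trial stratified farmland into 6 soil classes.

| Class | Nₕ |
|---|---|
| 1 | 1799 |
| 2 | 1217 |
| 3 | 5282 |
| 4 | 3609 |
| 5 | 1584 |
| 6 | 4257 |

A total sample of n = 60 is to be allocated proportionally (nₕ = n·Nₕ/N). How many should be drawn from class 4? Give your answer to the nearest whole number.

N = 1799 + 1217 + 5282 + 3609 + 1584 + 4257 = 17748.
n_4 = 60·3609/17748 = 12.201... → 12.

12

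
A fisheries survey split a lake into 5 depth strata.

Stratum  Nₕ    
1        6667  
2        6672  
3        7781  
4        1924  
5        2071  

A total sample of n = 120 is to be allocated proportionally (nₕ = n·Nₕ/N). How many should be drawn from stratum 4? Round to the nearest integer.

9

N = 6667 + 6672 + 7781 + 1924 + 2071 = 25115.
n_4 = 120·1924/25115 = 9.193... → 9.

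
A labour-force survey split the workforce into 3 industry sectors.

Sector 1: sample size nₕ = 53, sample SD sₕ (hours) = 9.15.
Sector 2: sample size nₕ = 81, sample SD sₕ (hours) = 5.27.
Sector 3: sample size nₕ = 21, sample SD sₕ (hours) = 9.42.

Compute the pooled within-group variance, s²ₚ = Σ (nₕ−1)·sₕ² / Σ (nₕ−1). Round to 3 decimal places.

1: (53−1)·9.15² = 52·83.7225 = 4353.57
2: (81−1)·5.27² = 80·27.7729 = 2221.832
3: (21−1)·9.42² = 20·88.7364 = 1774.728
Numerator = 8350.13; denominator = Σ(nₕ−1) = 152.
s²ₚ = 8350.13/152 = 54.93507... → 54.935.

54.935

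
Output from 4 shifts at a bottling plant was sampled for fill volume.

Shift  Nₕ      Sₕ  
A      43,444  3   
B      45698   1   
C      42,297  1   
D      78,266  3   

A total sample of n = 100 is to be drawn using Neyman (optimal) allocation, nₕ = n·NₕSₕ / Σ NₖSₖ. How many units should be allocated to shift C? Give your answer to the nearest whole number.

9

A: NₕSₕ = 43444·3 = 130332
B: NₕSₕ = 45698·1 = 45698
C: NₕSₕ = 42297·1 = 42297
D: NₕSₕ = 78266·3 = 234798
Σ NₕSₕ = 453125.
n_C = 100·42297/453125 = 9.335... → 9.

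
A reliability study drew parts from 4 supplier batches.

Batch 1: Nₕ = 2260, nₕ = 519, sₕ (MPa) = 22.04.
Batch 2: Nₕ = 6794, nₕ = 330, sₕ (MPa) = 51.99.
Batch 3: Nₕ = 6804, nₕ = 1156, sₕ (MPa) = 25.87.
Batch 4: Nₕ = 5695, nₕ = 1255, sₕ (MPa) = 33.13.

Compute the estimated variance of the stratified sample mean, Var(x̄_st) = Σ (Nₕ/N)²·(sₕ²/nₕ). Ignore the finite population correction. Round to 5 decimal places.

N = 21553. Term for each stratum: Wₕ²sₕ²/nₕ.
Var(x̄_st) = 0.01029099 + 0.81388177 + 0.05769633 + 0.06106202 = 0.94293111 → 0.94293.

0.94293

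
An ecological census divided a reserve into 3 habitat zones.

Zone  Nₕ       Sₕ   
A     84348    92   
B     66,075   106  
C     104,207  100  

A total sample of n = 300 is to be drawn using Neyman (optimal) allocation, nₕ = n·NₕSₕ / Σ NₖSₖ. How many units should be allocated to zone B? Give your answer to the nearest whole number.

83

Σ NₕSₕ = 84348·92 + 66075·106 + 104207·100 = 25184666.
Share for B: 7003950/25184666 = 0.27810.
n_B = 300 × 0.27810 = 83.431... → 83.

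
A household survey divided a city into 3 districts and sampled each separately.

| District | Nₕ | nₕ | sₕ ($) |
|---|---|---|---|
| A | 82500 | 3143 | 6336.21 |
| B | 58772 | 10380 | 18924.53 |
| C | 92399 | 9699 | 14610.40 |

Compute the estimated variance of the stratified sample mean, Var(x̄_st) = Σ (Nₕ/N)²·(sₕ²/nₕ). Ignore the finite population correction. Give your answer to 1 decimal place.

N = 233671. Term for each stratum: Wₕ²sₕ²/nₕ.
Var(x̄_st) = 1592.2564 + 2182.6503 + 3441.2970 = 7216.2037 → 7216.2.

7216.2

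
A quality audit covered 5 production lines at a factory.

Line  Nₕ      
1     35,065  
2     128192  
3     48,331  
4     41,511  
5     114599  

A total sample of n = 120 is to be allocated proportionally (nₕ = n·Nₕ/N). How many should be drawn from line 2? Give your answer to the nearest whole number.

Share of line 2 = 128192/367698 = 0.34863.
Allocate 120 × 0.34863 = 41.836... → 42.

42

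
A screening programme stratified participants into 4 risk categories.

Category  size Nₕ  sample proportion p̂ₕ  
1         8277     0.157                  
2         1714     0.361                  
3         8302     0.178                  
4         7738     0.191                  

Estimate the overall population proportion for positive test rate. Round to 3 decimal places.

N = 8277 + 1714 + 8302 + 7738 = 26031.
Overall proportion = Σ (Nₕ/N)·p̂ₕ.
Σ Nₕp̂ₕ = 1299.489 + 618.754 + 1477.756 + 1477.958 = 4873.957.
4873.957 / 26031 = 0.18724... → 0.187.

0.187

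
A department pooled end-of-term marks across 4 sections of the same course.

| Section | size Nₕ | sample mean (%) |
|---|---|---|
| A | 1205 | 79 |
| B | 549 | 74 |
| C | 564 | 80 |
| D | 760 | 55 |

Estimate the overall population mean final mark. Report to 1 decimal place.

N = 1205 + 549 + 564 + 760 = 3078.
Weight each subgroup mean by Nₕ/N and sum.
Σ Nₕx̄ₕ = 1205·79 + 549·74 + 564·80 + 760·55 = 95195 + 40626 + 45120 + 41800 = 222741.
Divide by N: 222741 / 3078 = 72.365... → 72.4.

72.4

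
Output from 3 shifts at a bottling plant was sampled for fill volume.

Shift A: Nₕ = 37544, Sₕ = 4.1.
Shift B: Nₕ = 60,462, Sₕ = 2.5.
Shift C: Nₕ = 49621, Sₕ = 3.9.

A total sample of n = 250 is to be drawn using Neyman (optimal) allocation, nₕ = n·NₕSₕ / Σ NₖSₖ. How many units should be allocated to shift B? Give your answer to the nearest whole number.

76

Σ NₕSₕ = 37544·4.1 + 60462·2.5 + 49621·3.9 = 498607.3.
Share for B: 151155/498607.3 = 0.30315.
n_B = 250 × 0.30315 = 75.789... → 76.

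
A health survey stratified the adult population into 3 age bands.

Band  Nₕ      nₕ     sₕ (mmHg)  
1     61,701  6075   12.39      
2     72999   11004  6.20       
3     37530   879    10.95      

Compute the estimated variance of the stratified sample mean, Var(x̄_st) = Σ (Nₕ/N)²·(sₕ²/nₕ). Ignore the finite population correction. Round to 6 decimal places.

0.010348

N = 172230; Wₕ = Nₕ/N.
band 1: (61701/172230)²·12.39²/6075 = 0.003243121
band 2: (72999/172230)²·6.20²/11004 = 0.000627551
band 3: (37530/172230)²·10.95²/879 = 0.006477074
Sum = 0.010347746 → 0.010348.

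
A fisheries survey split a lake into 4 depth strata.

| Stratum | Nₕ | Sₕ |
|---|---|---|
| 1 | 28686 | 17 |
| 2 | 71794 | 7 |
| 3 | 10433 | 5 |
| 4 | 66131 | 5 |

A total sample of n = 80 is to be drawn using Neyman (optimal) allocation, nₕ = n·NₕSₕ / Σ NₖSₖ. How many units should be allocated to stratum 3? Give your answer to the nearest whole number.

1: NₕSₕ = 28686·17 = 487662
2: NₕSₕ = 71794·7 = 502558
3: NₕSₕ = 10433·5 = 52165
4: NₕSₕ = 66131·5 = 330655
Σ NₕSₕ = 1373040.
n_3 = 80·52165/1373040 = 3.039... → 3.

3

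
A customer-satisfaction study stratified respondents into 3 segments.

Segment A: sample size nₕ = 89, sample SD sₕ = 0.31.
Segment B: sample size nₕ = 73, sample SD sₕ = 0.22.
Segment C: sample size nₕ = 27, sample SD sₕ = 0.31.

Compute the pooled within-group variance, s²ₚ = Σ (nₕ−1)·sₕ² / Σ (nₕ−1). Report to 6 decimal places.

0.077635

A: (89−1)·0.31² = 88·0.0961 = 8.4568
B: (73−1)·0.22² = 72·0.0484 = 3.4848
C: (27−1)·0.31² = 26·0.0961 = 2.4986
Numerator = 14.4402; denominator = Σ(nₕ−1) = 186.
s²ₚ = 14.4402/186 = 0.07763548... → 0.077635.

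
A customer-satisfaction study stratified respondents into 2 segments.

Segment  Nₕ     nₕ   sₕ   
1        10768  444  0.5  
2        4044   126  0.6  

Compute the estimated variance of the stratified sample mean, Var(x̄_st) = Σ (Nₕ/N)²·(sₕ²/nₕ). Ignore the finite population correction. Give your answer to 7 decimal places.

N = 14812. Term for each stratum: Wₕ²sₕ²/nₕ.
Var(x̄_st) = 0.0002975772 + 0.0002129741 = 0.0005105514 → 0.0005106.

0.0005106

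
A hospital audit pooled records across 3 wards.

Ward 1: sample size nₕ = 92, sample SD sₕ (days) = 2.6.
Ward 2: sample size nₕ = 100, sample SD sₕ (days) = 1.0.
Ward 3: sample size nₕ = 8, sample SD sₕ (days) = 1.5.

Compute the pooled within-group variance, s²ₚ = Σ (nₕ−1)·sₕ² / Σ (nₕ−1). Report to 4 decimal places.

3.7051

Degrees of freedom: 91 + 99 + 7 = 197.
Σ(nₕ−1)sₕ² = 91·6.76 + 99·1 + 7·2.25 = 729.91.
s²ₚ = 729.91 / 197 = 3.705127... → 3.7051.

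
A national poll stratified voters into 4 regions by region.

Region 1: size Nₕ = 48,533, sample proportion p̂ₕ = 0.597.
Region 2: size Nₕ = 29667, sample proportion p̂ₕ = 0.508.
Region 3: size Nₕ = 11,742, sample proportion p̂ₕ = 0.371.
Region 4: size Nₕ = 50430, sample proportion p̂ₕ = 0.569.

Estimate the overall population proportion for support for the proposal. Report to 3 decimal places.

0.549

Wₕ = Nₕ/N with N = 140372: 0.3457, 0.2113, 0.0836, 0.3593.
p̂_st = 0.3457·0.597 + 0.2113·0.508 + 0.0836·0.371 + 0.3593·0.569 ≈ 0.54923... → 0.549.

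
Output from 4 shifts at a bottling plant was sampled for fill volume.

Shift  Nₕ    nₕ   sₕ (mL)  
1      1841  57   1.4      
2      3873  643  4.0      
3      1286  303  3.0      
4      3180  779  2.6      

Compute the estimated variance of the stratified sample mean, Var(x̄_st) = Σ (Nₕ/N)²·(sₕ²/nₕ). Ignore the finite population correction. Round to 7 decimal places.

0.0060471

N = 10180; Wₕ = Nₕ/N.
shift 1: (1841/10180)²·1.4²/57 = 0.0011245875
shift 2: (3873/10180)²·4.0²/643 = 0.0036017076
shift 3: (1286/10180)²·3.0²/303 = 0.0004740086
shift 4: (3180/10180)²·2.6²/779 = 0.0008467748
Sum = 0.0060470785 → 0.0060471.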